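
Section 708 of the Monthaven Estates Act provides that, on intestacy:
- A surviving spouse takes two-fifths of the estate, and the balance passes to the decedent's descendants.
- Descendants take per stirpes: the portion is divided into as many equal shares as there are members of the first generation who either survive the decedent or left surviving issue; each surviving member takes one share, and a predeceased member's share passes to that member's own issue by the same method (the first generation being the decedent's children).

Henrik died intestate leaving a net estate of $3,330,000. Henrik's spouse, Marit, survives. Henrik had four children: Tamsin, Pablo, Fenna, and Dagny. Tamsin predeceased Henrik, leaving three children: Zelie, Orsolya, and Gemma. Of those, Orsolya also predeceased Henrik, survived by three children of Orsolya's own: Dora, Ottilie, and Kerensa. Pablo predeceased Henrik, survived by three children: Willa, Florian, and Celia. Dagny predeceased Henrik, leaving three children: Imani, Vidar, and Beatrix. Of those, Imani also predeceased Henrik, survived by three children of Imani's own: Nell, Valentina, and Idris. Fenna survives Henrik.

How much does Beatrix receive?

Beatrix receives $166,500.

Marit takes two-fifths of $3,330,000 = $1,332,000. The remaining $1,998,000 passes to the descendants.
The descendants' portion ($1,998,000) is divided into 4 shares of $499,500: Fenna takes $499,500; Tamsin's $499,500 share passes to Tamsin's issue; Pablo's $499,500 share passes to Pablo's issue; Dagny's $499,500 share passes to Dagny's issue.
Tamsin's share ($499,500) is divided into 3 shares of $166,500: Zelie and Gemma each take $166,500; Orsolya's $166,500 share passes to Orsolya's issue.
Orsolya's share ($166,500) is divided into 3 shares of $55,500: Dora, Ottilie, and Kerensa each take $55,500.
Pablo's share ($499,500) is divided into 3 shares of $166,500: Willa, Florian, and Celia each take $166,500.
Dagny's share ($499,500) is divided into 3 shares of $166,500: Vidar and Beatrix each take $166,500; Imani's $166,500 share passes to Imani's issue.
Imani's share ($166,500) is divided into 3 shares of $55,500: Nell, Valentina, and Idris each take $55,500.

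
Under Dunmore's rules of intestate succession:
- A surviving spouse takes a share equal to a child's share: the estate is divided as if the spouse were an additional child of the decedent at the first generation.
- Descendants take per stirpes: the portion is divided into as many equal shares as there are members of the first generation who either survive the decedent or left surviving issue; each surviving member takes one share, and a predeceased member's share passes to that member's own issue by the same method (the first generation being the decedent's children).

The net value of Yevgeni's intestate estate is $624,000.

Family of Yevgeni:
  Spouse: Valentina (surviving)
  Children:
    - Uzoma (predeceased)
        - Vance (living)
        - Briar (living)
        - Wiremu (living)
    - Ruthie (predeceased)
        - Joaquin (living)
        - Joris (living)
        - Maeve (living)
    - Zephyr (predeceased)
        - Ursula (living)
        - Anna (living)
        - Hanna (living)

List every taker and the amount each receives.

The spouse counts as an additional share at the children's level, so there are 4 primary shares of $156,000. Valentina takes one such share ($156,000).
The children's combined portion ($468,000) is divided into 3 shares of $156,000: Uzoma's $156,000 share passes to Uzoma's issue; Ruthie's $156,000 share passes to Ruthie's issue; Zephyr's $156,000 share passes to Zephyr's issue.
Uzoma's share ($156,000) is divided into 3 shares of $52,000: Vance, Briar, and Wiremu each take $52,000.
Ruthie's share ($156,000) is divided into 3 shares of $52,000: Joaquin, Joris, and Maeve each take $52,000.
Zephyr's share ($156,000) is divided into 3 shares of $52,000: Ursula, Anna, and Hanna each take $52,000.

Valentina: $156,000; Vance: $52,000; Briar: $52,000; Wiremu: $52,000; Joaquin: $52,000; Joris: $52,000; Maeve: $52,000; Ursula: $52,000; Anna: $52,000; Hanna: $52,000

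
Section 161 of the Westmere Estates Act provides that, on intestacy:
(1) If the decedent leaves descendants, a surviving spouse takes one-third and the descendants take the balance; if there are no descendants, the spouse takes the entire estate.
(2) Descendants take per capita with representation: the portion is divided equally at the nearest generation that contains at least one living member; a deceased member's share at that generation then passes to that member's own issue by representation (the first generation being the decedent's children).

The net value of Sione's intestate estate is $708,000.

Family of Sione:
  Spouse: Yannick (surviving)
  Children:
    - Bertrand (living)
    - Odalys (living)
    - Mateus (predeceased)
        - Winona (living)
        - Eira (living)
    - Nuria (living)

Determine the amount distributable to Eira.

Yannick takes one-third of $708,000 = $236,000. The remaining $472,000 passes to the descendants.
The descendants' portion ($472,000) is divided into 4 shares of $118,000: Bertrand, Odalys, and Nuria each take $118,000; Mateus's $118,000 share passes to Mateus's issue.
Mateus's share ($118,000) is divided into 2 shares of $59,000: Winona and Eira each take $59,000.

Eira receives $59,000.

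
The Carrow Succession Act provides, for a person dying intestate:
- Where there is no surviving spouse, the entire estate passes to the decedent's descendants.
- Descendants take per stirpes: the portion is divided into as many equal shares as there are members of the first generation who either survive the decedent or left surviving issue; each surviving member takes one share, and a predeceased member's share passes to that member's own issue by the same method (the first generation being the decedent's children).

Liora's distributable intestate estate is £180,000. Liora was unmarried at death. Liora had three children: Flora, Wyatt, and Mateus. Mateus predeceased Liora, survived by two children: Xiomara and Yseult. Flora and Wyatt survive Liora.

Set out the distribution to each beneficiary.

The entire £180,000 passes to the descendants.
That amount (£180,000) is divided into 3 shares of £60,000: Flora and Wyatt each take £60,000; Mateus's £60,000 share passes to Mateus's issue.
Mateus's share (£60,000) is divided into 2 shares of £30,000: Xiomara and Yseult each take £30,000.

Flora: £60,000; Wyatt: £60,000; Xiomara: £30,000; Yseult: £30,000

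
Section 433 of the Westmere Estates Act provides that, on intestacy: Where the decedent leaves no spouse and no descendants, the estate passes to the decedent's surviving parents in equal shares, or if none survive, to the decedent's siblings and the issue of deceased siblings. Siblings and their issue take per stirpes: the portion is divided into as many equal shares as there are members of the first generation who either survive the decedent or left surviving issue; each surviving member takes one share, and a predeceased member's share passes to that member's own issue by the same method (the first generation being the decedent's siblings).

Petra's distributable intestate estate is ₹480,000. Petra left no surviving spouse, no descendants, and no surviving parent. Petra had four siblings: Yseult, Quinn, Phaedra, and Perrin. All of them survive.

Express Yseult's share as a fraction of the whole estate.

The entire ₹480,000 passes to the siblings and their issue.
That amount (₹480,000) is divided into 4 shares of ₹120,000: Yseult, Quinn, Phaedra, and Perrin each take ₹120,000.

Yseult receives 1/4 of the estate.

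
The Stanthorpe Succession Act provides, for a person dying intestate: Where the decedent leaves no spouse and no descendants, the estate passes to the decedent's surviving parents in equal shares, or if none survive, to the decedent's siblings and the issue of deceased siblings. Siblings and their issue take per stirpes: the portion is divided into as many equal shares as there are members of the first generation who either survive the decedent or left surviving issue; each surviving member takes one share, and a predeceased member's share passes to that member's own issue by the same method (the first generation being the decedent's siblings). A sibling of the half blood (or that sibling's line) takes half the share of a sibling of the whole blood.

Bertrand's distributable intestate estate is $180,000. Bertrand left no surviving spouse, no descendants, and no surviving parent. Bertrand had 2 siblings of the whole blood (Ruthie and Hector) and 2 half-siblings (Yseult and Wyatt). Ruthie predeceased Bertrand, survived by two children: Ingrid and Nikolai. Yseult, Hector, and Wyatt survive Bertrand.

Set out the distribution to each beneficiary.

Yseult: $30,000; Ingrid: $30,000; Nikolai: $30,000; Hector: $60,000; Wyatt: $30,000

The entire $180,000 passes to the siblings and their issue.
Counting each half-blood sibling's line as half a unit, there are 3 units in $180,000, so one unit is $60,000. Whole-blood lines (Ruthie and Hector) take $60,000 each; half-blood lines (Yseult and Wyatt) take $30,000 each.
Ruthie's share ($60,000) is divided into 2 shares of $30,000: Ingrid and Nikolai each take $30,000.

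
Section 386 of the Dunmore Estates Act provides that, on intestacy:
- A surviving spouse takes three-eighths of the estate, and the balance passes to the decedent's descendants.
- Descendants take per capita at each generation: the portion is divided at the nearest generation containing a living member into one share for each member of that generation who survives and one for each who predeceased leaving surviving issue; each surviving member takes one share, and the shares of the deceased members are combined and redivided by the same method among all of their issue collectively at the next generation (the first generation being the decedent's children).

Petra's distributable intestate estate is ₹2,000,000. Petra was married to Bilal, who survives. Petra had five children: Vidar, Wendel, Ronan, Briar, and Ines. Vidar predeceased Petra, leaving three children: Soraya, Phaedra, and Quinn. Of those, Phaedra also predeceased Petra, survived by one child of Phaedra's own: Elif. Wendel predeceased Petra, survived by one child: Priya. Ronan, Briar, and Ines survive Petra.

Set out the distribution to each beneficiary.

Bilal: ₹750,000; Soraya: ₹125,000; Elif: ₹125,000; Quinn: ₹125,000; Priya: ₹125,000; Ronan: ₹250,000; Briar: ₹250,000; Ines: ₹250,000

Bilal takes three-eighths of ₹2,000,000 = ₹750,000. The remaining ₹1,250,000 passes to the descendants.
The descendants' portion (₹1,250,000) is divided at the children's generation into 5 shares of ₹250,000. Ronan, Briar, and Ines each take ₹250,000. The 2 shares of the deceased (Vidar and Wendel) are combined into a pool of ₹500,000.
That pool (₹500,000) is divided at the grandchildren's generation into 4 shares of ₹125,000. Soraya, Quinn, and Priya each take ₹125,000. The remaining share for the deceased Phaedra (₹125,000) is carried to the next generation.
That pool (₹125,000) passes entirely to Elif, the sole taker at the great-grandchildren's generation.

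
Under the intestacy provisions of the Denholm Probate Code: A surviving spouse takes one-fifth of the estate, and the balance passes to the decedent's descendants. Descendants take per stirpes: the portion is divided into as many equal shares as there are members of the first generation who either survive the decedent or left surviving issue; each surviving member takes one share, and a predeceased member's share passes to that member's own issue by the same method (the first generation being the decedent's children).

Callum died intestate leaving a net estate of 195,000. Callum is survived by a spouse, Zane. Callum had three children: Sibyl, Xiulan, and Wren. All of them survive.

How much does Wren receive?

Wren receives 52,000.

Zane takes one-fifth of 195,000 = 39,000. The remaining 156,000 passes to the descendants.
The descendants' portion (156,000) is divided into 3 shares of 52,000: Sibyl, Xiulan, and Wren each take 52,000.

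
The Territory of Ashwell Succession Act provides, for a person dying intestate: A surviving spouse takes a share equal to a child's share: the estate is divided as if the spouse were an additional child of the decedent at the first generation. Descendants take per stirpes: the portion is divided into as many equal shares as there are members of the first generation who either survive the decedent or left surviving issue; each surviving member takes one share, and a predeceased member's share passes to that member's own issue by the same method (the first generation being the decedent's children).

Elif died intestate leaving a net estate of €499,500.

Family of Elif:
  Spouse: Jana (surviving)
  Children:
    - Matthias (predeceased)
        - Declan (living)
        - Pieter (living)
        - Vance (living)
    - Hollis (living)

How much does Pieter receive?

Pieter receives €55,500.

The spouse counts as an additional share at the children's level, so there are 3 primary shares of €166,500. Jana takes one such share (€166,500).
The children's combined portion (€333,000) is divided into 2 shares of €166,500: Hollis takes €166,500; Matthias's €166,500 share passes to Matthias's issue.
Matthias's share (€166,500) is divided into 3 shares of €55,500: Declan, Pieter, and Vance each take €55,500.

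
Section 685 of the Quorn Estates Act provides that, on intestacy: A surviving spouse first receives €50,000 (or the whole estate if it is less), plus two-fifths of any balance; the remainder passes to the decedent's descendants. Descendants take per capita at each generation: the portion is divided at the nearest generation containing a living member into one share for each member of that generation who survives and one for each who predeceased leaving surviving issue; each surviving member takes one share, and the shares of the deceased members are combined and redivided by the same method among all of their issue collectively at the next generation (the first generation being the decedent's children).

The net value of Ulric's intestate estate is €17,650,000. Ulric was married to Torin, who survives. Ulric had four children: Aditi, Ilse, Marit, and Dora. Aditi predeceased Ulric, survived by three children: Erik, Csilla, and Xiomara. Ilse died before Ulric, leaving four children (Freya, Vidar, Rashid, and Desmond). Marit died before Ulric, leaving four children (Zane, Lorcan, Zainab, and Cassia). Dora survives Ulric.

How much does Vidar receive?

Vidar receives €720,000.

Torin first takes €50,000, leaving a balance of €17,600,000. Torin then takes two-fifths of the balance (€7,040,000), for a total of €7,090,000. The remaining €10,560,000 passes to the descendants.
The descendants' portion (€10,560,000) is divided at the children's generation into 4 shares of €2,640,000. Dora takes €2,640,000. The 3 shares of the deceased (Aditi, Ilse, and Marit) are combined into a pool of €7,920,000.
That pool (€7,920,000) is divided at the grandchildren's generation equally among Erik, Csilla, Xiomara, Freya, Vidar, Rashid, Desmond, Zane, Lorcan, Zainab, and Cassia: €720,000 each.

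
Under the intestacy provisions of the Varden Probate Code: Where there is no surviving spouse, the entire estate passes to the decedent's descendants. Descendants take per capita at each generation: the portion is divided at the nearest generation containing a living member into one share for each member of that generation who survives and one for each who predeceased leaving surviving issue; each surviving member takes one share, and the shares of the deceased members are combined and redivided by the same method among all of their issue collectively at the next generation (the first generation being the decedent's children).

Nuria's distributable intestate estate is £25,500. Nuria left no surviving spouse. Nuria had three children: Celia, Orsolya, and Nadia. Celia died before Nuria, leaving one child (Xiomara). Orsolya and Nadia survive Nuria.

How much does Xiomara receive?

The entire £25,500 passes to the descendants.
That amount (£25,500) is divided at the children's generation into 3 shares of £8,500. Orsolya and Nadia each take £8,500. The remaining share for the deceased Celia (£8,500) is carried to the next generation.
That pool (£8,500) passes entirely to Xiomara, the sole taker at the grandchildren's generation.

Xiomara receives £8,500.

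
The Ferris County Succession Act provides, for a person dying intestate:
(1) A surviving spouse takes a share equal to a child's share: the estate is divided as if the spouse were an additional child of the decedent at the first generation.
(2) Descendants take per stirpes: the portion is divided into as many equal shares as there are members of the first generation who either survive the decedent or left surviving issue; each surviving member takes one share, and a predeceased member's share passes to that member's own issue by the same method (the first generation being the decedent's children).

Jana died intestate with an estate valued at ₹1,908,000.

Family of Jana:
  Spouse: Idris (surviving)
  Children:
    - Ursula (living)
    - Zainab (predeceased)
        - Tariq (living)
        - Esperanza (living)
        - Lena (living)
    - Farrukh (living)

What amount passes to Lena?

The spouse counts as an additional share at the children's level, so there are 4 primary shares of ₹477,000. Idris takes one such share (₹477,000).
The children's combined portion (₹1,431,000) is divided into 3 shares of ₹477,000: Ursula and Farrukh each take ₹477,000; Zainab's ₹477,000 share passes to Zainab's issue.
Zainab's share (₹477,000) is divided into 3 shares of ₹159,000: Tariq, Esperanza, and Lena each take ₹159,000.

Lena receives ₹159,000.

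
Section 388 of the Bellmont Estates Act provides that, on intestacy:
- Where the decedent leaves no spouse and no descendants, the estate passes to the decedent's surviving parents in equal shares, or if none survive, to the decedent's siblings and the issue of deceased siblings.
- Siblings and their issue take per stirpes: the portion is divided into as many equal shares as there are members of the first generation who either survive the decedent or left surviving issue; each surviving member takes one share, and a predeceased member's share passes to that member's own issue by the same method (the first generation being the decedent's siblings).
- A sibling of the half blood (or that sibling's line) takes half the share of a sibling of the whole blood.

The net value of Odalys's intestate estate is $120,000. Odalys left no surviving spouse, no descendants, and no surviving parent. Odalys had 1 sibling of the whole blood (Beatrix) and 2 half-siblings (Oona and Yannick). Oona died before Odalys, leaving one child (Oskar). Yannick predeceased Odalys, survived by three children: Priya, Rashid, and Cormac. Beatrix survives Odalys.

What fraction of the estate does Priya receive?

The entire $120,000 passes to the siblings and their issue.
Counting each half-blood sibling's line as half a unit, there are 2 units in $120,000, so one unit is $60,000. Whole-blood lines (Beatrix) take $60,000 each; half-blood lines (Oona and Yannick) take $30,000 each.
Oona's share ($30,000) passes entirely to Oskar.
Yannick's share ($30,000) is divided into 3 shares of $10,000: Priya, Rashid, and Cormac each take $10,000.

Priya receives 1/12 of the estate.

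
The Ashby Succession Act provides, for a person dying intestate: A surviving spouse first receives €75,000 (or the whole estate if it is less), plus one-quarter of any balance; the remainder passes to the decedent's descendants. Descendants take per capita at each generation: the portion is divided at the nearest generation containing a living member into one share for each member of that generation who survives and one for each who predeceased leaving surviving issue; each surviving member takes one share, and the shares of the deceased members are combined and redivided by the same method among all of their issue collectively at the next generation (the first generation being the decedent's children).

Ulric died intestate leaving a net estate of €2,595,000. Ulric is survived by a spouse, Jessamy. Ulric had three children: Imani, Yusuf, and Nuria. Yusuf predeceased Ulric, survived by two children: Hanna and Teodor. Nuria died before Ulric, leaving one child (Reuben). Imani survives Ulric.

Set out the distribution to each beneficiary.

Jessamy: €705,000; Imani: €630,000; Hanna: €420,000; Teodor: €420,000; Reuben: €420,000

Jessamy first takes €75,000, leaving a balance of €2,520,000. Jessamy then takes one-quarter of the balance (€630,000), for a total of €705,000. The remaining €1,890,000 passes to the descendants.
The descendants' portion (€1,890,000) is divided at the children's generation into 3 shares of €630,000. Imani takes €630,000. The 2 shares of the deceased (Yusuf and Nuria) are combined into a pool of €1,260,000.
That pool (€1,260,000) is divided at the grandchildren's generation equally among Hanna, Teodor, and Reuben: €420,000 each.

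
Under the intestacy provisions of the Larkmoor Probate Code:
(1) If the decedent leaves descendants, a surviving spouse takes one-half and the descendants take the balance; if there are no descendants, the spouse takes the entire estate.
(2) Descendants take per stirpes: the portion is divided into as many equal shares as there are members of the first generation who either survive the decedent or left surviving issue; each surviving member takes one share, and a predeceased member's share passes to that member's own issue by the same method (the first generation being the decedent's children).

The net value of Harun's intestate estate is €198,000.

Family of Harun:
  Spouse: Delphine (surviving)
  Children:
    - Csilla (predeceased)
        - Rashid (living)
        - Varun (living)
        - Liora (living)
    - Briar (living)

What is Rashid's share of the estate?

Rashid receives €16,500.

Delphine takes one-half of €198,000 = €99,000. The remaining €99,000 passes to the descendants.
The descendants' portion (€99,000) is divided into 2 shares of €49,500: Briar takes €49,500; Csilla's €49,500 share passes to Csilla's issue.
Csilla's share (€49,500) is divided into 3 shares of €16,500: Rashid, Varun, and Liora each take €16,500.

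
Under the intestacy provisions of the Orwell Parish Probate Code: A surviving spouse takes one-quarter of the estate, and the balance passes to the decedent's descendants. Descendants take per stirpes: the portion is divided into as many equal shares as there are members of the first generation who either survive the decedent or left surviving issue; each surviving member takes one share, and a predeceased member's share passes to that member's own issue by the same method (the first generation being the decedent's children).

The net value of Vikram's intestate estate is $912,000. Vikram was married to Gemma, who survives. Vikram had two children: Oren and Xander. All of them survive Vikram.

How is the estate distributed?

Gemma: $228,000; Oren: $342,000; Xander: $342,000

Gemma takes one-quarter of $912,000 = $228,000. The remaining $684,000 passes to the descendants.
The descendants' portion ($684,000) is divided into 2 shares of $342,000: Oren and Xander each take $342,000.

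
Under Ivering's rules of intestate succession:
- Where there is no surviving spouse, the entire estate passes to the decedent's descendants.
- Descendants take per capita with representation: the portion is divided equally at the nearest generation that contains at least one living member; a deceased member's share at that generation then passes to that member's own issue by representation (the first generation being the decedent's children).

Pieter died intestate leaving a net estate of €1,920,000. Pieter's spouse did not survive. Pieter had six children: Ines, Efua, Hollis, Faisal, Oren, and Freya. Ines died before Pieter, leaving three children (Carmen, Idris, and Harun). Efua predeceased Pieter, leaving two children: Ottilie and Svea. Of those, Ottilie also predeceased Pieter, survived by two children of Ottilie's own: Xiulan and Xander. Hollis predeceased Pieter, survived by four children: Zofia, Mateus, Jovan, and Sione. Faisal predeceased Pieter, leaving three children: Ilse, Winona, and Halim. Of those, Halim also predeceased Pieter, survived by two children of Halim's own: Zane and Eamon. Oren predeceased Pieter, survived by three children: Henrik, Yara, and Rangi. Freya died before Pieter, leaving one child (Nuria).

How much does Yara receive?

Yara receives €120,000.

The entire €1,920,000 passes to the descendants.
No child survives, so the initial division is made at the grandchildren's generation.
That amount (€1,920,000) is divided into 16 shares of €120,000: Carmen, Idris, Harun, Svea, Zofia, Mateus, Jovan, Sione, Ilse, Winona, Henrik, Yara, Rangi, and Nuria each take €120,000; Ottilie's €120,000 share passes to Ottilie's issue; Halim's €120,000 share passes to Halim's issue.
Ottilie's share (€120,000) is divided into 2 shares of €60,000: Xiulan and Xander each take €60,000.
Halim's share (€120,000) is divided into 2 shares of €60,000: Zane and Eamon each take €60,000.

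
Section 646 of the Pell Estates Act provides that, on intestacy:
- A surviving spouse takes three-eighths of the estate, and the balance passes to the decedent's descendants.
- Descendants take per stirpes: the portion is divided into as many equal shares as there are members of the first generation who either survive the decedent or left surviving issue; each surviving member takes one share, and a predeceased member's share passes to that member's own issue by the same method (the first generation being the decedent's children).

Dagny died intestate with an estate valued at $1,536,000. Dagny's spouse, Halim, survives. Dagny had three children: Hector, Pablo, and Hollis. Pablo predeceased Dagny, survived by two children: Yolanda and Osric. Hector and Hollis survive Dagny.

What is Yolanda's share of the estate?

Yolanda receives $160,000.

Halim takes three-eighths of $1,536,000 = $576,000. The remaining $960,000 passes to the descendants.
The descendants' portion ($960,000) is divided into 3 shares of $320,000: Hector and Hollis each take $320,000; Pablo's $320,000 share passes to Pablo's issue.
Pablo's share ($320,000) is divided into 2 shares of $160,000: Yolanda and Osric each take $160,000.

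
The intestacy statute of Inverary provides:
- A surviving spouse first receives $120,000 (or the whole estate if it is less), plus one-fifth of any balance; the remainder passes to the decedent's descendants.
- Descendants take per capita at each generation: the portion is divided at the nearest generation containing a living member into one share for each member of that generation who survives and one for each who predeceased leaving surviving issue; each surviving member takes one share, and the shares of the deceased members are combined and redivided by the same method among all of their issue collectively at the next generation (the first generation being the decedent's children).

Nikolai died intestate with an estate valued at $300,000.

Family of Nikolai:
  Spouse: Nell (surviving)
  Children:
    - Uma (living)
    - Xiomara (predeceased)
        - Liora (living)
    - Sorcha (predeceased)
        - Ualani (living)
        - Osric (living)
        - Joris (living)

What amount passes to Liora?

Nell first takes $120,000, leaving a balance of $180,000. Nell then takes one-fifth of the balance ($36,000), for a total of $156,000. The remaining $144,000 passes to the descendants.
The descendants' portion ($144,000) is divided at the children's generation into 3 shares of $48,000. Uma takes $48,000. The 2 shares of the deceased (Xiomara and Sorcha) are combined into a pool of $96,000.
That pool ($96,000) is divided at the grandchildren's generation equally among Liora, Ualani, Osric, and Joris: $24,000 each.

Liora receives $24,000.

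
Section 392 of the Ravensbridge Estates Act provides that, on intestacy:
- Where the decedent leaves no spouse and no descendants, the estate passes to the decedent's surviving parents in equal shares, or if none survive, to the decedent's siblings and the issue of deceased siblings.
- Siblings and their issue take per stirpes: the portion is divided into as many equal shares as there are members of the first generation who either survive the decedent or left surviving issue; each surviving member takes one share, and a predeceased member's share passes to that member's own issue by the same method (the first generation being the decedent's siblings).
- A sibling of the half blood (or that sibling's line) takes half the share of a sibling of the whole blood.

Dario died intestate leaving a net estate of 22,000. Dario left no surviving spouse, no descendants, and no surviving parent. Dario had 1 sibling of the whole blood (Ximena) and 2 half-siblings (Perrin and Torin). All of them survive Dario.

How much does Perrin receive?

Perrin receives 5,500.

The entire 22,000 passes to the siblings and their issue.
Counting each half-blood sibling's line as half a unit, there are 2 units in 22,000, so one unit is 11,000. Whole-blood lines (Ximena) take 11,000 each; half-blood lines (Perrin and Torin) take 5,500 each.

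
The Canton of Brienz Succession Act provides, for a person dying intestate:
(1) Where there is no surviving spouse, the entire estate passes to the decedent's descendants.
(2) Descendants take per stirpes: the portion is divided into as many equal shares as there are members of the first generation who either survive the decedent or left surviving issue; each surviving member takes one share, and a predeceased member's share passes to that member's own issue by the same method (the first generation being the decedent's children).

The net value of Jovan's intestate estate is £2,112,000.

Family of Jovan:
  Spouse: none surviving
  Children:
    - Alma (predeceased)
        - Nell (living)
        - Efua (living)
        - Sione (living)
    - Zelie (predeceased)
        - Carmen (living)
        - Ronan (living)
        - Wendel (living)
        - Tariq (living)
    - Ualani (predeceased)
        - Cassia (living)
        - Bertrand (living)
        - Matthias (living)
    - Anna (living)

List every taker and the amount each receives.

Nell: £176,000; Efua: £176,000; Sione: £176,000; Carmen: £132,000; Ronan: £132,000; Wendel: £132,000; Tariq: £132,000; Cassia: £176,000; Bertrand: £176,000; Matthias: £176,000; Anna: £528,000

The entire £2,112,000 passes to the descendants.
That amount (£2,112,000) is divided into 4 shares of £528,000: Anna takes £528,000; Alma's £528,000 share passes to Alma's issue; Zelie's £528,000 share passes to Zelie's issue; Ualani's £528,000 share passes to Ualani's issue.
Alma's share (£528,000) is divided into 3 shares of £176,000: Nell, Efua, and Sione each take £176,000.
Zelie's share (£528,000) is divided into 4 shares of £132,000: Carmen, Ronan, Wendel, and Tariq each take £132,000.
Ualani's share (£528,000) is divided into 3 shares of £176,000: Cassia, Bertrand, and Matthias each take £176,000.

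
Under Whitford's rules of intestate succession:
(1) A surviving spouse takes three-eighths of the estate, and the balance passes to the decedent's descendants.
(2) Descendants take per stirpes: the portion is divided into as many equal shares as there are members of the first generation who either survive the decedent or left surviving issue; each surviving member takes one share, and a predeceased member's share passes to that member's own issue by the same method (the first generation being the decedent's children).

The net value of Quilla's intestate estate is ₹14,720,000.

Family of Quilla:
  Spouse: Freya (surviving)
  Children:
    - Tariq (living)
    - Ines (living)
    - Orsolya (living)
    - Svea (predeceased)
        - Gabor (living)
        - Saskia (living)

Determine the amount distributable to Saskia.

Saskia receives ₹1,150,000.

Freya takes three-eighths of ₹14,720,000 = ₹5,520,000. The remaining ₹9,200,000 passes to the descendants.
The descendants' portion (₹9,200,000) is divided into 4 shares of ₹2,300,000: Tariq, Ines, and Orsolya each take ₹2,300,000; Svea's ₹2,300,000 share passes to Svea's issue.
Svea's share (₹2,300,000) is divided into 2 shares of ₹1,150,000: Gabor and Saskia each take ₹1,150,000.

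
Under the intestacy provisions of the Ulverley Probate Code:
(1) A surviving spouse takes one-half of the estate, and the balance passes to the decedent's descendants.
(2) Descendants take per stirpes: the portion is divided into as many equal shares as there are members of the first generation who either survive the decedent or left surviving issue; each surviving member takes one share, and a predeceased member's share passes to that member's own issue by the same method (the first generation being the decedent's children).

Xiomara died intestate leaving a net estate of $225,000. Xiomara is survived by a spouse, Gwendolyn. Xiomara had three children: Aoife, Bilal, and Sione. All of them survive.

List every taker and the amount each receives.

Gwendolyn: $112,500; Aoife: $37,500; Bilal: $37,500; Sione: $37,500

Gwendolyn takes one-half of $225,000 = $112,500. The remaining $112,500 passes to the descendants.
The descendants' portion ($112,500) is divided into 3 shares of $37,500: Aoife, Bilal, and Sione each take $37,500.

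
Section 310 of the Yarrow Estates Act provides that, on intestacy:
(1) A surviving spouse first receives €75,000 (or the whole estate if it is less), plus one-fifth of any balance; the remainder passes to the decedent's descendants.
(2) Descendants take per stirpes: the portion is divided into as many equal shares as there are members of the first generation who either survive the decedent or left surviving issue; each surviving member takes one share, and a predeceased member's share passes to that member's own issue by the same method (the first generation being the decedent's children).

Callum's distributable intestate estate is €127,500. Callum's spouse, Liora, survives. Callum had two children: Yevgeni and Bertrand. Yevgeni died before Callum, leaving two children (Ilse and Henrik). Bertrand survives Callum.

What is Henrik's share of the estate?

Liora first takes €75,000, leaving a balance of €52,500. Liora then takes one-fifth of the balance (€10,500), for a total of €85,500. The remaining €42,000 passes to the descendants.
The descendants' portion (€42,000) is divided into 2 shares of €21,000: Bertrand takes €21,000; Yevgeni's €21,000 share passes to Yevgeni's issue.
Yevgeni's share (€21,000) is divided into 2 shares of €10,500: Ilse and Henrik each take €10,500.

Henrik receives €10,500.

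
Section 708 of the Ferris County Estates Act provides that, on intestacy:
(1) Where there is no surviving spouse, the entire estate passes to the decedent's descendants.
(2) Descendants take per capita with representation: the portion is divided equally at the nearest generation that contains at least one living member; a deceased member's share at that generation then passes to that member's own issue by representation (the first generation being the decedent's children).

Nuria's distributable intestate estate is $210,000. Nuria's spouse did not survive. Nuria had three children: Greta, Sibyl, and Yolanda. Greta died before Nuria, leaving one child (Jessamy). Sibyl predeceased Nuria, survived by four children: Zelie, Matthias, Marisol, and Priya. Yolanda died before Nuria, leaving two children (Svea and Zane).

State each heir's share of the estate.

The entire $210,000 passes to the descendants.
No child survives, so the initial division is made at the grandchildren's generation.
That amount ($210,000) is divided into 7 shares of $30,000: Jessamy, Zelie, Matthias, Marisol, Priya, Svea, and Zane each take $30,000.

Jessamy: $30,000; Zelie: $30,000; Matthias: $30,000; Marisol: $30,000; Priya: $30,000; Svea: $30,000; Zane: $30,000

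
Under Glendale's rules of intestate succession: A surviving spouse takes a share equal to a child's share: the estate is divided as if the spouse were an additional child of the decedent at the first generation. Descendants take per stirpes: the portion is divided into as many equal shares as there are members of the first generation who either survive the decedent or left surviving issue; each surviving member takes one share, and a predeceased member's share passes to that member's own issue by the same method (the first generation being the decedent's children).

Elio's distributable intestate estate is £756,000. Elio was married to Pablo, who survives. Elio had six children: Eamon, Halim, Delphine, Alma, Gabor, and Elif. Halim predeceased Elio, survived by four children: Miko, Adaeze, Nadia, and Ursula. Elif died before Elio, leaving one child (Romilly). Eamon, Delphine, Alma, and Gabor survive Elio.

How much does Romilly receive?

Romilly receives £108,000.

The spouse counts as an additional share at the children's level, so there are 7 primary shares of £108,000. Pablo takes one such share (£108,000).
The children's combined portion (£648,000) is divided into 6 shares of £108,000: Eamon, Delphine, Alma, and Gabor each take £108,000; Halim's £108,000 share passes to Halim's issue; Elif's £108,000 share passes to Elif's issue.
Halim's share (£108,000) is divided into 4 shares of £27,000: Miko, Adaeze, Nadia, and Ursula each take £27,000.
Elif's share (£108,000) passes entirely to Romilly.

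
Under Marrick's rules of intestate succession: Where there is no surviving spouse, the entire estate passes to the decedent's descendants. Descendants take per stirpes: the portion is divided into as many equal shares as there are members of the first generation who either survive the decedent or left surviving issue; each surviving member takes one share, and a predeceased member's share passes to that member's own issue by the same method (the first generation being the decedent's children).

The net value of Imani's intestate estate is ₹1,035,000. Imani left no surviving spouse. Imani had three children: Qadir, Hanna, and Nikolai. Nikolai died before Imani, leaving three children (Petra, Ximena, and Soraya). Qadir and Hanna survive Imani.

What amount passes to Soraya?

The entire ₹1,035,000 passes to the descendants.
That amount (₹1,035,000) is divided into 3 shares of ₹345,000: Qadir and Hanna each take ₹345,000; Nikolai's ₹345,000 share passes to Nikolai's issue.
Nikolai's share (₹345,000) is divided into 3 shares of ₹115,000: Petra, Ximena, and Soraya each take ₹115,000.

Soraya receives ₹115,000.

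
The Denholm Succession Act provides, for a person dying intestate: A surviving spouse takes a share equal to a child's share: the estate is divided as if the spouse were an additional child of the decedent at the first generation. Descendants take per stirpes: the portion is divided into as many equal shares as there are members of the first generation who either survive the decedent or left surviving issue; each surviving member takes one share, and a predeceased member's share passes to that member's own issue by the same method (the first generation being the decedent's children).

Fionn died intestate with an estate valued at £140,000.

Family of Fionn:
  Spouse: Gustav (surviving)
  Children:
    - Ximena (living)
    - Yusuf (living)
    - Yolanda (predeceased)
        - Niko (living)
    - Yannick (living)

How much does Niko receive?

The spouse counts as an additional share at the children's level, so there are 5 primary shares of £28,000. Gustav takes one such share (£28,000).
The children's combined portion (£112,000) is divided into 4 shares of £28,000: Ximena, Yusuf, and Yannick each take £28,000; Yolanda's £28,000 share passes to Yolanda's issue.
Yolanda's share (£28,000) passes entirely to Niko.

Niko receives £28,000.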